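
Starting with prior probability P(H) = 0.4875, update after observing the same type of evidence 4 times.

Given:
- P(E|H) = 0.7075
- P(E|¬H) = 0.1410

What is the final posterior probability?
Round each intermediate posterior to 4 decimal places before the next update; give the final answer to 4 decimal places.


Sequential Bayesian updating:

Initial prior: P(H) = 0.4875

Update 1:
  P(E) = 0.7075 × 0.4875 + 0.1410 × 0.5125 = 0.34490625 + 0.07226250 = 0.41716875
  P(H|E) = 0.34490625 / 0.41716875 = 0.8268

Update 2:
  P(E) = 0.7075 × 0.8268 + 0.1410 × 0.1732 = 0.58496100 + 0.02442120 = 0.60938220
  P(H|E) = 0.58496100 / 0.60938220 = 0.9599

Update 3:
  P(E) = 0.7075 × 0.9599 + 0.1410 × 0.0401 = 0.67912925 + 0.00565410 = 0.68478335
  P(H|E) = 0.67912925 / 0.68478335 = 0.9917

Update 4:
  P(E) = 0.7075 × 0.9917 + 0.1410 × 0.0083 = 0.70162775 + 0.00117030 = 0.70279805
  P(H|E) = 0.70162775 / 0.70279805 = 0.9983

Final posterior: 0.9983


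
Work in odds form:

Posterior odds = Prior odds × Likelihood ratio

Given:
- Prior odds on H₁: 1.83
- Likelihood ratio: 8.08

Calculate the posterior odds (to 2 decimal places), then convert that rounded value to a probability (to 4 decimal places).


Step 1: Calculate posterior odds
Posterior odds = Prior odds × LR
               = 1.83 × 8.08
               = 14.79

Step 2: Convert to probability
P(H₁|E) = Posterior odds / (1 + Posterior odds)
       = 14.79 / (1 + 14.79)
       = 14.79 / 15.79
       = 0.9367

The evidence increased P(H₁) from 0.6466 to 0.9367.


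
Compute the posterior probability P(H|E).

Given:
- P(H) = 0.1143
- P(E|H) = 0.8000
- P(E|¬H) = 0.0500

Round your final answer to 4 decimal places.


Bayes' theorem: P(H|E) = P(E|H) × P(H) / P(E)

Step 1: Calculate P(E) using law of total probability
P(E) = P(E|H)P(H) + P(E|¬H)P(¬H)
     = 0.8000 × 0.1143 + 0.0500 × 0.8857
     = 0.09144000 + 0.04428500
     = 0.13572500

Step 2: Apply Bayes' theorem
P(H|E) = P(E|H) × P(H) / P(E)
       = 0.09144000 / 0.13572500
       = 0.6737


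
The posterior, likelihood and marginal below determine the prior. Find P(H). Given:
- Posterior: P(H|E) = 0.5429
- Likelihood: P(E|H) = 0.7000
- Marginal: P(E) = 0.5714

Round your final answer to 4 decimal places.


From Bayes' theorem: P(H|E) = P(E|H) × P(H) / P(E)

Rearranging for P(H):
P(H) = P(H|E) × P(E) / P(E|H)
     = 0.5429 × 0.5714 / 0.7000
     = 0.31021306 / 0.7000
     = 0.4432


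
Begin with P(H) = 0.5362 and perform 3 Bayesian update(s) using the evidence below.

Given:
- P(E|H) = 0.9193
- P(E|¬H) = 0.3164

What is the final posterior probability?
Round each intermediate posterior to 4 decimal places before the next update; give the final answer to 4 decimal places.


Sequential Bayesian updating:

Initial prior: P(H) = 0.5362

Update 1:
  P(E) = 0.9193 × 0.5362 + 0.3164 × 0.4638 = 0.49292866 + 0.14674632 = 0.63967498
  P(H|E) = 0.49292866 / 0.63967498 = 0.7706

Update 2:
  P(E) = 0.9193 × 0.7706 + 0.3164 × 0.2294 = 0.70841258 + 0.07258216 = 0.78099474
  P(H|E) = 0.70841258 / 0.78099474 = 0.9071

Update 3:
  P(E) = 0.9193 × 0.9071 + 0.3164 × 0.0929 = 0.83389703 + 0.02939356 = 0.86329059
  P(H|E) = 0.83389703 / 0.86329059 = 0.9660

Final posterior: 0.9660


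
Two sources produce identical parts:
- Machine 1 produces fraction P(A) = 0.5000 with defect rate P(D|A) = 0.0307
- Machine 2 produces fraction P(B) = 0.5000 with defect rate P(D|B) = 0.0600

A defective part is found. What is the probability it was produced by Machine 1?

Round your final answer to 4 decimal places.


Let A = from Machine 1, D = defective

Given:
- P(A) = 0.5000, P(B) = 0.5000
- P(D|A) = 0.0307, P(D|B) = 0.0600

Step 1: Find P(D)
P(D) = P(D|A)P(A) + P(D|B)P(B)
     = 0.0307 × 0.5000 + 0.0600 × 0.5000
     = 0.01535000 + 0.03000000
     = 0.04535000

Step 2: Apply Bayes' theorem
P(A|D) = P(D|A)P(A) / P(D)
       = 0.01535000 / 0.04535000
       = 0.3385


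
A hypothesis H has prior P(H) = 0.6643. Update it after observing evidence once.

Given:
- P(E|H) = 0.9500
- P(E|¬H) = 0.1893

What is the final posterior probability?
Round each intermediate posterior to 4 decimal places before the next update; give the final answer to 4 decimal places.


Sequential Bayesian updating:

Initial prior: P(H) = 0.6643

Update 1:
  P(E) = 0.9500 × 0.6643 + 0.1893 × 0.3357 = 0.63108500 + 0.06354801 = 0.69463301
  P(H|E) = 0.63108500 / 0.69463301 = 0.9085

Final posterior: 0.9085


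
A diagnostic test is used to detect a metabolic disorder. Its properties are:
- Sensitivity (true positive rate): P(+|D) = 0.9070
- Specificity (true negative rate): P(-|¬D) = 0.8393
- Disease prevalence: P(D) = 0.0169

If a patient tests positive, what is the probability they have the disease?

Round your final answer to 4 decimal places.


Let D = has disease, + = positive test

Given:
- P(D) = 0.0169 (prevalence)
- P(+|D) = 0.9070 (sensitivity)
- P(-|¬D) = 0.8393 (specificity)
- P(+|¬D) = 0.1607 (false positive rate = 1 - specificity)

Step 1: Find P(+)
P(+) = P(+|D)P(D) + P(+|¬D)P(¬D)
     = 0.9070 × 0.0169 + 0.1607 × 0.9831
     = 0.01532830 + 0.15798417
     = 0.17331247

Step 2: Apply Bayes' theorem for P(D|+)
P(D|+) = P(+|D)P(D) / P(+)
       = 0.01532830 / 0.17331247
       = 0.0884


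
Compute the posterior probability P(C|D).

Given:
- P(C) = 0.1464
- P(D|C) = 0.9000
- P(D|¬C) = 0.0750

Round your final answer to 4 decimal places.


Bayes' theorem: P(C|D) = P(D|C) × P(C) / P(D)

Step 1: Calculate P(D) using law of total probability
P(D) = P(D|C)P(C) + P(D|¬C)P(¬C)
     = 0.9000 × 0.1464 + 0.0750 × 0.8536
     = 0.13176000 + 0.06402000
     = 0.19578000

Step 2: Apply Bayes' theorem
P(C|D) = P(D|C) × P(C) / P(D)
       = 0.13176000 / 0.19578000
       = 0.6730


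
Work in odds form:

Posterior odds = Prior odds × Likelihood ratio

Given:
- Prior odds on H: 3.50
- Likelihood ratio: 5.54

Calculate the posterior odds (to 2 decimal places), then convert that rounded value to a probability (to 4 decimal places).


Step 1: Calculate posterior odds
Posterior odds = Prior odds × LR
               = 3.50 × 5.54
               = 19.39

Step 2: Convert to probability
P(H|E) = Posterior odds / (1 + Posterior odds)
       = 19.39 / (1 + 19.39)
       = 19.39 / 20.39
       = 0.9510

The evidence increased P(H) from 0.7778 to 0.9510.


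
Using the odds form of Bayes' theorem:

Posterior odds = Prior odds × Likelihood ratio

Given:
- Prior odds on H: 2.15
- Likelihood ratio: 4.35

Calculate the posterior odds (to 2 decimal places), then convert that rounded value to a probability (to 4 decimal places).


Step 1: Calculate posterior odds
Posterior odds = Prior odds × LR
               = 2.15 × 4.35
               = 9.35

Step 2: Convert to probability
P(H|E) = Posterior odds / (1 + Posterior odds)
       = 9.35 / (1 + 9.35)
       = 9.35 / 10.35
       = 0.9034

The evidence increased P(H) from 0.6825 to 0.9034.


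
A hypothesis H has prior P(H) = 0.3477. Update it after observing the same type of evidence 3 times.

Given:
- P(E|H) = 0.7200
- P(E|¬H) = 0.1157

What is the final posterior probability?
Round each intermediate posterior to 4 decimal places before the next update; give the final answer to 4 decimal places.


Sequential Bayesian updating:

Initial prior: P(H) = 0.3477

Update 1:
  P(E) = 0.7200 × 0.3477 + 0.1157 × 0.6523 = 0.25034400 + 0.07547111 = 0.32581511
  P(H|E) = 0.25034400 / 0.32581511 = 0.7684

Update 2:
  P(E) = 0.7200 × 0.7684 + 0.1157 × 0.2316 = 0.55324800 + 0.02679612 = 0.58004412
  P(H|E) = 0.55324800 / 0.58004412 = 0.9538

Update 3:
  P(E) = 0.7200 × 0.9538 + 0.1157 × 0.0462 = 0.68673600 + 0.00534534 = 0.69208134
  P(H|E) = 0.68673600 / 0.69208134 = 0.9923

Final posterior: 0.9923


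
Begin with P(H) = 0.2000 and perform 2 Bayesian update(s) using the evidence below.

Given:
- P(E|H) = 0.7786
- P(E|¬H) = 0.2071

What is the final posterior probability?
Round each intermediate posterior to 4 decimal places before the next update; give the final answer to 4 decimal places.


Sequential Bayesian updating:

Initial prior: P(H) = 0.2000

Update 1:
  P(E) = 0.7786 × 0.2000 + 0.2071 × 0.8000 = 0.15572000 + 0.16568000 = 0.32140000
  P(H|E) = 0.15572000 / 0.32140000 = 0.4845

Update 2:
  P(E) = 0.7786 × 0.4845 + 0.2071 × 0.5155 = 0.37723170 + 0.10676005 = 0.48399175
  P(H|E) = 0.37723170 / 0.48399175 = 0.7794

Final posterior: 0.7794


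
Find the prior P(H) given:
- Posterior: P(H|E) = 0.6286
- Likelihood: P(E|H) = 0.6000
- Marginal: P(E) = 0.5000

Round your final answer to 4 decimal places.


From Bayes' theorem: P(H|E) = P(E|H) × P(H) / P(E)

Rearranging for P(H):
P(H) = P(H|E) × P(E) / P(E|H)
     = 0.6286 × 0.5000 / 0.6000
     = 0.31430000 / 0.6000
     = 0.5238


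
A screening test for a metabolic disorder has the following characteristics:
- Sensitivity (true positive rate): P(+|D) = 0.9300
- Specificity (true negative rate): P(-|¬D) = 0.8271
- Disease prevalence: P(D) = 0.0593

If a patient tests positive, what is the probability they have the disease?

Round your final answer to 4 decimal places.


Let D = has disease, + = positive test

Given:
- P(D) = 0.0593 (prevalence)
- P(+|D) = 0.9300 (sensitivity)
- P(-|¬D) = 0.8271 (specificity)
- P(+|¬D) = 0.1729 (false positive rate = 1 - specificity)

Step 1: Find P(+)
P(+) = P(+|D)P(D) + P(+|¬D)P(¬D)
     = 0.9300 × 0.0593 + 0.1729 × 0.9407
     = 0.05514900 + 0.16264703
     = 0.21779603

Step 2: Apply Bayes' theorem for P(D|+)
P(D|+) = P(+|D)P(D) / P(+)
       = 0.05514900 / 0.21779603
       = 0.2532


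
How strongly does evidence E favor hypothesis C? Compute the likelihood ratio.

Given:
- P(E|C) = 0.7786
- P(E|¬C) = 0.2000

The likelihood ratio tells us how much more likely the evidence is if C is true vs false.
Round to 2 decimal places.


Likelihood Ratio (LR) = P(E|C) / P(E|¬C)

LR = 0.7786 / 0.2000
   = 3.89

The evidence is 3.89 times more likely if C is true than if C is false.
Because LR exceeds 1, E is evidence for C.


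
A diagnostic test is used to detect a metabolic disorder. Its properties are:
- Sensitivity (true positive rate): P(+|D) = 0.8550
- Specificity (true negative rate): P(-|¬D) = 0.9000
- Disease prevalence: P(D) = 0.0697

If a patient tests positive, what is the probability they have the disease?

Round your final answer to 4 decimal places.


Let D = has disease, + = positive test

Given:
- P(D) = 0.0697 (prevalence)
- P(+|D) = 0.8550 (sensitivity)
- P(-|¬D) = 0.9000 (specificity)
- P(+|¬D) = 0.1000 (false positive rate = 1 - specificity)

Step 1: Find P(+)
P(+) = P(+|D)P(D) + P(+|¬D)P(¬D)
     = 0.8550 × 0.0697 + 0.1000 × 0.9303
     = 0.05959350 + 0.09303000
     = 0.15262350

Step 2: Apply Bayes' theorem for P(D|+)
P(D|+) = P(+|D)P(D) / P(+)
       = 0.05959350 / 0.15262350
       = 0.3905


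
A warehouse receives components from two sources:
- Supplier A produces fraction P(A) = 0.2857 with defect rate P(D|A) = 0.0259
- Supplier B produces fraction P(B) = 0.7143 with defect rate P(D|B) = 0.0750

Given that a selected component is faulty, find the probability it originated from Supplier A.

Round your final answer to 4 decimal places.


Let A = from Supplier A, D = faulty

Given:
- P(A) = 0.2857, P(B) = 0.7143
- P(D|A) = 0.0259, P(D|B) = 0.0750

Step 1: Find P(D)
P(D) = P(D|A)P(A) + P(D|B)P(B)
     = 0.0259 × 0.2857 + 0.0750 × 0.7143
     = 0.00739963 + 0.05357250
     = 0.06097213

Step 2: Apply Bayes' theorem
P(A|D) = P(D|A)P(A) / P(D)
       = 0.00739963 / 0.06097213
       = 0.1214


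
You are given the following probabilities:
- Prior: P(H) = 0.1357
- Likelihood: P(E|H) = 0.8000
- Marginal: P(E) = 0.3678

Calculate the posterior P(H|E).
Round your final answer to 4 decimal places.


Using Bayes' theorem:

P(H|E) = P(E|H) × P(H) / P(E)
       = 0.8000 × 0.1357 / 0.3678
       = 0.10856000 / 0.3678
       = 0.2952

The evidence strengthens our belief in H.
Prior: 0.1357 → Posterior: 0.2952


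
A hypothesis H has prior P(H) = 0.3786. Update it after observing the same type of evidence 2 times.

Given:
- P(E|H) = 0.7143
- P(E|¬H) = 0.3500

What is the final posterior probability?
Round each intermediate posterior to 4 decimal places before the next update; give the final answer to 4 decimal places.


Sequential Bayesian updating:

Initial prior: P(H) = 0.3786

Update 1:
  P(E) = 0.7143 × 0.3786 + 0.3500 × 0.6214 = 0.27043398 + 0.21749000 = 0.48792398
  P(H|E) = 0.27043398 / 0.48792398 = 0.5543

Update 2:
  P(E) = 0.7143 × 0.5543 + 0.3500 × 0.4457 = 0.39593649 + 0.15599500 = 0.55193149
  P(H|E) = 0.39593649 / 0.55193149 = 0.7174

Final posterior: 0.7174


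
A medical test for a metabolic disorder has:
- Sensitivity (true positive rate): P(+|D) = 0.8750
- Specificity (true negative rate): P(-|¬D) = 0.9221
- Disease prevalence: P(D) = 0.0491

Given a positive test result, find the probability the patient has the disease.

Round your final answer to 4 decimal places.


Let D = has disease, + = positive test

Given:
- P(D) = 0.0491 (prevalence)
- P(+|D) = 0.8750 (sensitivity)
- P(-|¬D) = 0.9221 (specificity)
- P(+|¬D) = 0.0779 (false positive rate = 1 - specificity)

Step 1: Find P(+)
P(+) = P(+|D)P(D) + P(+|¬D)P(¬D)
     = 0.8750 × 0.0491 + 0.0779 × 0.9509
     = 0.04296250 + 0.07407511
     = 0.11703761

Step 2: Apply Bayes' theorem for P(D|+)
P(D|+) = P(+|D)P(D) / P(+)
       = 0.04296250 / 0.11703761
       = 0.3671


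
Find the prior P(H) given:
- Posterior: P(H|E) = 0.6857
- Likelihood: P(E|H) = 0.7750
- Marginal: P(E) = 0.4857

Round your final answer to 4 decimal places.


From Bayes' theorem: P(H|E) = P(E|H) × P(H) / P(E)

Rearranging for P(H):
P(H) = P(H|E) × P(E) / P(E|H)
     = 0.6857 × 0.4857 / 0.7750
     = 0.33304449 / 0.7750
     = 0.4297


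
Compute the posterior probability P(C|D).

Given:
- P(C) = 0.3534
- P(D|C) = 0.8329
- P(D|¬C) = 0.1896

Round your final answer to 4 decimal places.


Bayes' theorem: P(C|D) = P(D|C) × P(C) / P(D)

Step 1: Calculate P(D) using law of total probability
P(D) = P(D|C)P(C) + P(D|¬C)P(¬C)
     = 0.8329 × 0.3534 + 0.1896 × 0.6466
     = 0.29434686 + 0.12259536
     = 0.41694222

Step 2: Apply Bayes' theorem
P(C|D) = P(D|C) × P(C) / P(D)
       = 0.29434686 / 0.41694222
       = 0.7060


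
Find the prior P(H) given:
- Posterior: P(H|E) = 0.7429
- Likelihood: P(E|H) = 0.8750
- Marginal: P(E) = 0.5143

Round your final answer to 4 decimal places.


From Bayes' theorem: P(H|E) = P(E|H) × P(H) / P(E)

Rearranging for P(H):
P(H) = P(H|E) × P(E) / P(E|H)
     = 0.7429 × 0.5143 / 0.8750
     = 0.38207347 / 0.8750
     = 0.4367


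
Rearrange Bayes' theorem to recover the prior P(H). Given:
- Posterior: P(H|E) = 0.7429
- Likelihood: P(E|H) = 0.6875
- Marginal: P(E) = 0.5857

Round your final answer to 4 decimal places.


From Bayes' theorem: P(H|E) = P(E|H) × P(H) / P(E)

Rearranging for P(H):
P(H) = P(H|E) × P(E) / P(E|H)
     = 0.7429 × 0.5857 / 0.6875
     = 0.43511653 / 0.6875
     = 0.6329


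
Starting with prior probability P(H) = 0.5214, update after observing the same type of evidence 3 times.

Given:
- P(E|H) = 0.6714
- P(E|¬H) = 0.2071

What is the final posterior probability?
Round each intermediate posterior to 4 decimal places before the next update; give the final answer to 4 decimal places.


Sequential Bayesian updating:

Initial prior: P(H) = 0.5214

Update 1:
  P(E) = 0.6714 × 0.5214 + 0.2071 × 0.4786 = 0.35006796 + 0.09911806 = 0.44918602
  P(H|E) = 0.35006796 / 0.44918602 = 0.7793

Update 2:
  P(E) = 0.6714 × 0.7793 + 0.2071 × 0.2207 = 0.52322202 + 0.04570697 = 0.56892899
  P(H|E) = 0.52322202 / 0.56892899 = 0.9197

Update 3:
  P(E) = 0.6714 × 0.9197 + 0.2071 × 0.0803 = 0.61748658 + 0.01663013 = 0.63411671
  P(H|E) = 0.61748658 / 0.63411671 = 0.9738

Final posterior: 0.9738


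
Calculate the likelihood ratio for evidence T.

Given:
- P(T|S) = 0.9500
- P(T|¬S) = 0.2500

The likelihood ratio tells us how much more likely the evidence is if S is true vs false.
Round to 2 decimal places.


Likelihood Ratio (LR) = P(T|S) / P(T|¬S)

LR = 0.9500 / 0.2500
   = 3.80

The evidence is 3.80 times more likely if S is true than if S is false.
Because LR exceeds 1, T is evidence for S.


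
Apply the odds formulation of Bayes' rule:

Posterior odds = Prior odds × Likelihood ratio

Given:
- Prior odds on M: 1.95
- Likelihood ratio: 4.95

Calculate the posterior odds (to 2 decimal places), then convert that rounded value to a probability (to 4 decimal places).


Step 1: Calculate posterior odds
Posterior odds = Prior odds × LR
               = 1.95 × 4.95
               = 9.65

Step 2: Convert to probability
P(M|E) = Posterior odds / (1 + Posterior odds)
       = 9.65 / (1 + 9.65)
       = 9.65 / 10.65
       = 0.9061

The evidence increased P(M) from 0.6610 to 0.9061.


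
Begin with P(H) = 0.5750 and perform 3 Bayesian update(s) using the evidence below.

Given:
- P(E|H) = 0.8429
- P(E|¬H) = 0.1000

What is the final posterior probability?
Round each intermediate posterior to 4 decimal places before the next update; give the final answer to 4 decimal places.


Sequential Bayesian updating:

Initial prior: P(H) = 0.5750

Update 1:
  P(E) = 0.8429 × 0.5750 + 0.1000 × 0.4250 = 0.48466750 + 0.04250000 = 0.52716750
  P(H|E) = 0.48466750 / 0.52716750 = 0.9194

Update 2:
  P(E) = 0.8429 × 0.9194 + 0.1000 × 0.0806 = 0.77496226 + 0.00806000 = 0.78302226
  P(H|E) = 0.77496226 / 0.78302226 = 0.9897

Update 3:
  P(E) = 0.8429 × 0.9897 + 0.1000 × 0.0103 = 0.83421813 + 0.00103000 = 0.83524813
  P(H|E) = 0.83421813 / 0.83524813 = 0.9988

Final posterior: 0.9988


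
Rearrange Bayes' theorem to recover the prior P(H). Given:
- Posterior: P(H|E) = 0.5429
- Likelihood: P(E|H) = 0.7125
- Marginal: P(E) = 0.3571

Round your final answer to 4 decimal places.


From Bayes' theorem: P(H|E) = P(E|H) × P(H) / P(E)

Rearranging for P(H):
P(H) = P(H|E) × P(E) / P(E|H)
     = 0.5429 × 0.3571 / 0.7125
     = 0.19386959 / 0.7125
     = 0.2721


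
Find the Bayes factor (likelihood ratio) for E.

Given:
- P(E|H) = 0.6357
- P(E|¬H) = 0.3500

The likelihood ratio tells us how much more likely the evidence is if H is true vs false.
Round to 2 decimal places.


Likelihood Ratio (LR) = P(E|H) / P(E|¬H)

LR = 0.6357 / 0.3500
   = 1.82

The evidence is 1.82 times more likely if H is true than if H is false.
Because LR exceeds 1, E is evidence for H.


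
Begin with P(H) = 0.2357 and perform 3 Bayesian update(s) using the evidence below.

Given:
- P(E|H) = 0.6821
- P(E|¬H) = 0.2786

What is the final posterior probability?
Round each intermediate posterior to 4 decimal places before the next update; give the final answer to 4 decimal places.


Sequential Bayesian updating:

Initial prior: P(H) = 0.2357

Update 1:
  P(E) = 0.6821 × 0.2357 + 0.2786 × 0.7643 = 0.16077097 + 0.21293398 = 0.37370495
  P(H|E) = 0.16077097 / 0.37370495 = 0.4302

Update 2:
  P(E) = 0.6821 × 0.4302 + 0.2786 × 0.5698 = 0.29343942 + 0.15874628 = 0.45218570
  P(H|E) = 0.29343942 / 0.45218570 = 0.6489

Update 3:
  P(E) = 0.6821 × 0.6489 + 0.2786 × 0.3511 = 0.44261469 + 0.09781646 = 0.54043115
  P(H|E) = 0.44261469 / 0.54043115 = 0.8190

Final posterior: 0.8190


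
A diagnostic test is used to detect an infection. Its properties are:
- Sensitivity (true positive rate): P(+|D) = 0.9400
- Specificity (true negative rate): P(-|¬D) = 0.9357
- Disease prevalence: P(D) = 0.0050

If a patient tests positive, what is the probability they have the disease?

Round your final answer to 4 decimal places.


Let D = has disease, + = positive test

Given:
- P(D) = 0.0050 (prevalence)
- P(+|D) = 0.9400 (sensitivity)
- P(-|¬D) = 0.9357 (specificity)
- P(+|¬D) = 0.0643 (false positive rate = 1 - specificity)

Step 1: Find P(+)
P(+) = P(+|D)P(D) + P(+|¬D)P(¬D)
     = 0.9400 × 0.0050 + 0.0643 × 0.9950
     = 0.00470000 + 0.06397850
     = 0.06867850

Step 2: Apply Bayes' theorem for P(D|+)
P(D|+) = P(+|D)P(D) / P(+)
       = 0.00470000 / 0.06867850
       = 0.0684


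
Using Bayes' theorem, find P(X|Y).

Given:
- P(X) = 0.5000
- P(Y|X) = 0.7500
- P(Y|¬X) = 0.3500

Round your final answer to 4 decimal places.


Bayes' theorem: P(X|Y) = P(Y|X) × P(X) / P(Y)

Step 1: Calculate P(Y) using law of total probability
P(Y) = P(Y|X)P(X) + P(Y|¬X)P(¬X)
     = 0.7500 × 0.5000 + 0.3500 × 0.5000
     = 0.37500000 + 0.17500000
     = 0.55000000

Step 2: Apply Bayes' theorem
P(X|Y) = P(Y|X) × P(X) / P(Y)
       = 0.37500000 / 0.55000000
       = 0.6818


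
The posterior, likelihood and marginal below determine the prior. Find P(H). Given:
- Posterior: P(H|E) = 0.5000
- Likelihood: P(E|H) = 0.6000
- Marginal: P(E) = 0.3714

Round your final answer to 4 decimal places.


From Bayes' theorem: P(H|E) = P(E|H) × P(H) / P(E)

Rearranging for P(H):
P(H) = P(H|E) × P(E) / P(E|H)
     = 0.5000 × 0.3714 / 0.6000
     = 0.18570000 / 0.6000
     = 0.3095


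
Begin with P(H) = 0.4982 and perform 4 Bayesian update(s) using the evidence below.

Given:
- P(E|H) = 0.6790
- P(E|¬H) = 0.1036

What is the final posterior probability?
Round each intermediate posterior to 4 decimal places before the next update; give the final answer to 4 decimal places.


Sequential Bayesian updating:

Initial prior: P(H) = 0.4982

Update 1:
  P(E) = 0.6790 × 0.4982 + 0.1036 × 0.5018 = 0.33827780 + 0.05198648 = 0.39026428
  P(H|E) = 0.33827780 / 0.39026428 = 0.8668

Update 2:
  P(E) = 0.6790 × 0.8668 + 0.1036 × 0.1332 = 0.58855720 + 0.01379952 = 0.60235672
  P(H|E) = 0.58855720 / 0.60235672 = 0.9771

Update 3:
  P(E) = 0.6790 × 0.9771 + 0.1036 × 0.0229 = 0.66345090 + 0.00237244 = 0.66582334
  P(H|E) = 0.66345090 / 0.66582334 = 0.9964

Update 4:
  P(E) = 0.6790 × 0.9964 + 0.1036 × 0.0036 = 0.67655560 + 0.00037296 = 0.67692856
  P(H|E) = 0.67655560 / 0.67692856 = 0.9994

Final posterior: 0.9994


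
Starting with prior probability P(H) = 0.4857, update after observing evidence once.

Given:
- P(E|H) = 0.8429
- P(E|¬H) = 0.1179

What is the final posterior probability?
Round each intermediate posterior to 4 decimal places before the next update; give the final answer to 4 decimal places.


Sequential Bayesian updating:

Initial prior: P(H) = 0.4857

Update 1:
  P(E) = 0.8429 × 0.4857 + 0.1179 × 0.5143 = 0.40939653 + 0.06063597 = 0.47003250
  P(H|E) = 0.40939653 / 0.47003250 = 0.8710

Final posterior: 0.8710


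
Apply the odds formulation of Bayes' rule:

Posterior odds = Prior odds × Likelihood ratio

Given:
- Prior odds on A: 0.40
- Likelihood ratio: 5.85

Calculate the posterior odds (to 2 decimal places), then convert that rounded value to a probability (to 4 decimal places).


Step 1: Calculate posterior odds
Posterior odds = Prior odds × LR
               = 0.40 × 5.85
               = 2.34

Step 2: Convert to probability
P(A|E) = Posterior odds / (1 + Posterior odds)
       = 2.34 / (1 + 2.34)
       = 2.34 / 3.34
       = 0.7006

The evidence increased P(A) from 0.2857 to 0.7006.


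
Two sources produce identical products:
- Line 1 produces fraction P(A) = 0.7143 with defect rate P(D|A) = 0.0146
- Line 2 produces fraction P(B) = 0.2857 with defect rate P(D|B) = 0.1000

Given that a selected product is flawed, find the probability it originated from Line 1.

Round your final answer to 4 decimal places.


Let A = from Line 1, D = flawed

Given:
- P(A) = 0.7143, P(B) = 0.2857
- P(D|A) = 0.0146, P(D|B) = 0.1000

Step 1: Find P(D)
P(D) = P(D|A)P(A) + P(D|B)P(B)
     = 0.0146 × 0.7143 + 0.1000 × 0.2857
     = 0.01042878 + 0.02857000
     = 0.03899878

Step 2: Apply Bayes' theorem
P(A|D) = P(D|A)P(A) / P(D)
       = 0.01042878 / 0.03899878
       = 0.2674


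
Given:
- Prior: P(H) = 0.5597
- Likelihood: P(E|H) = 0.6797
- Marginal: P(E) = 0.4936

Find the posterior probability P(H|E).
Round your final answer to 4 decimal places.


Using Bayes' theorem:

P(H|E) = P(E|H) × P(H) / P(E)
       = 0.6797 × 0.5597 / 0.4936
       = 0.38042809 / 0.4936
       = 0.7707

The evidence strengthens our belief in H.
Prior: 0.5597 → Posterior: 0.7707


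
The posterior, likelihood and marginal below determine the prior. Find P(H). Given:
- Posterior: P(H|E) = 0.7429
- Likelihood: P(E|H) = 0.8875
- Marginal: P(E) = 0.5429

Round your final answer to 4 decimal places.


From Bayes' theorem: P(H|E) = P(E|H) × P(H) / P(E)

Rearranging for P(H):
P(H) = P(H|E) × P(E) / P(E|H)
     = 0.7429 × 0.5429 / 0.8875
     = 0.40332041 / 0.8875
     = 0.4544


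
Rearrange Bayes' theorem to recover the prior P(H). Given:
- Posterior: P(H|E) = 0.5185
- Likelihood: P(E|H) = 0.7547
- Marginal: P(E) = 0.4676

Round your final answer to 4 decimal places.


From Bayes' theorem: P(H|E) = P(E|H) × P(H) / P(E)

Rearranging for P(H):
P(H) = P(H|E) × P(E) / P(E|H)
     = 0.5185 × 0.4676 / 0.7547
     = 0.24245060 / 0.7547
     = 0.3213


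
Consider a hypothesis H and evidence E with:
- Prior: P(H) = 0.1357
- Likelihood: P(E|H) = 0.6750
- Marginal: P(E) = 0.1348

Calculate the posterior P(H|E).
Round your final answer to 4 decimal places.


Using Bayes' theorem:

P(H|E) = P(E|H) × P(H) / P(E)
       = 0.6750 × 0.1357 / 0.1348
       = 0.09159750 / 0.1348
       = 0.6795

The evidence strengthens our belief in H.
Prior: 0.1357 → Posterior: 0.6795


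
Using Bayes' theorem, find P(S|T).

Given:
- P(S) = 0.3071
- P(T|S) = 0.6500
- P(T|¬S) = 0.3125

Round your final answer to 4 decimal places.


Bayes' theorem: P(S|T) = P(T|S) × P(S) / P(T)

Step 1: Calculate P(T) using law of total probability
P(T) = P(T|S)P(S) + P(T|¬S)P(¬S)
     = 0.6500 × 0.3071 + 0.3125 × 0.6929
     = 0.19961500 + 0.21653125
     = 0.41614625

Step 2: Apply Bayes' theorem
P(S|T) = P(T|S) × P(S) / P(T)
       = 0.19961500 / 0.41614625
       = 0.4797


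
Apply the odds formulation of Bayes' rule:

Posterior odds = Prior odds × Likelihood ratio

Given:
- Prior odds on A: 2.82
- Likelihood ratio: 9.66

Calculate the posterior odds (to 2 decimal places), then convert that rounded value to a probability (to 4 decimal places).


Step 1: Calculate posterior odds
Posterior odds = Prior odds × LR
               = 2.82 × 9.66
               = 27.24

Step 2: Convert to probability
P(A|E) = Posterior odds / (1 + Posterior odds)
       = 27.24 / (1 + 27.24)
       = 27.24 / 28.24
       = 0.9646

The evidence increased P(A) from 0.7382 to 0.9646.


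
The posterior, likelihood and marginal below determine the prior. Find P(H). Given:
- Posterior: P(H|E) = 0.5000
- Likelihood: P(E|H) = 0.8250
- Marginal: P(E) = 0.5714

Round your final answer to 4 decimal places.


From Bayes' theorem: P(H|E) = P(E|H) × P(H) / P(E)

Rearranging for P(H):
P(H) = P(H|E) × P(E) / P(E|H)
     = 0.5000 × 0.5714 / 0.8250
     = 0.28570000 / 0.8250
     = 0.3463


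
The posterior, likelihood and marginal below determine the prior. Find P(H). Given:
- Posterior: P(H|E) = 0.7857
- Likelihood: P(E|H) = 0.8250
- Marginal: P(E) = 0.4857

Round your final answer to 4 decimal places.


From Bayes' theorem: P(H|E) = P(E|H) × P(H) / P(E)

Rearranging for P(H):
P(H) = P(H|E) × P(E) / P(E|H)
     = 0.7857 × 0.4857 / 0.8250
     = 0.38161449 / 0.8250
     = 0.4626


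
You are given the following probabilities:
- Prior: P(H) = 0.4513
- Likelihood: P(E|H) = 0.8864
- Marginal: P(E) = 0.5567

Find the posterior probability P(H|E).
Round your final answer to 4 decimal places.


Using Bayes' theorem:

P(H|E) = P(E|H) × P(H) / P(E)
       = 0.8864 × 0.4513 / 0.5567
       = 0.40003232 / 0.5567
       = 0.7186

The evidence strengthens our belief in H.
Prior: 0.4513 → Posterior: 0.7186


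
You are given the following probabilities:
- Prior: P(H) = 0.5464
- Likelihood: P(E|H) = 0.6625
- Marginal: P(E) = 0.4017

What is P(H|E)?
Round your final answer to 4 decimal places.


Using Bayes' theorem:

P(H|E) = P(E|H) × P(H) / P(E)
       = 0.6625 × 0.5464 / 0.4017
       = 0.36199000 / 0.4017
       = 0.9011

The evidence strengthens our belief in H.
Prior: 0.5464 → Posterior: 0.9011


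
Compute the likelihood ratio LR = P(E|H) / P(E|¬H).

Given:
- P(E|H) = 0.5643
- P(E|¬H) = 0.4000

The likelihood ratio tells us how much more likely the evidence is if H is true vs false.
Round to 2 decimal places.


Likelihood Ratio (LR) = P(E|H) / P(E|¬H)

LR = 0.5643 / 0.4000
   = 1.41

The evidence is 1.41 times more likely if H is true than if H is false.
LR > 1, so observing E raises the odds in favor of H.


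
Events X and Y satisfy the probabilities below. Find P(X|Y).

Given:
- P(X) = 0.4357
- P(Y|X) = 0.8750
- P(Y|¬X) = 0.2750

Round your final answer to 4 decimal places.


Bayes' theorem: P(X|Y) = P(Y|X) × P(X) / P(Y)

Step 1: Calculate P(Y) using law of total probability
P(Y) = P(Y|X)P(X) + P(Y|¬X)P(¬X)
     = 0.8750 × 0.4357 + 0.2750 × 0.5643
     = 0.38123750 + 0.15518250
     = 0.53642000

Step 2: Apply Bayes' theorem
P(X|Y) = P(Y|X) × P(X) / P(Y)
       = 0.38123750 / 0.53642000
       = 0.7107


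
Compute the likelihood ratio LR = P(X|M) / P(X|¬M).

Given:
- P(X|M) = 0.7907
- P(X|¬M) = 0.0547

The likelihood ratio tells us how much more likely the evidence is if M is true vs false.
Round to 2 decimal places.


Likelihood Ratio (LR) = P(X|M) / P(X|¬M)

LR = 0.7907 / 0.0547
   = 14.46

The evidence is 14.46 times more likely if M is true than if M is false.
Since LR > 1, the evidence supports M over ¬M.


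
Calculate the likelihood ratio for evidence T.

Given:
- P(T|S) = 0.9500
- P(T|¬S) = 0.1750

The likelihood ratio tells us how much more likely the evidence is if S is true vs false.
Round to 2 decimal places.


Likelihood Ratio (LR) = P(T|S) / P(T|¬S)

LR = 0.9500 / 0.1750
   = 5.43

The evidence is 5.43 times more likely if S is true than if S is false.
Since LR > 1, the evidence supports S over ¬S.


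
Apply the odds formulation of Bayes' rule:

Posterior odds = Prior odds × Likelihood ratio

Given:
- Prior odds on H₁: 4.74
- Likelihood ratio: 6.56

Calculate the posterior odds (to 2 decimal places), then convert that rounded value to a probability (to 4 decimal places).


Step 1: Calculate posterior odds
Posterior odds = Prior odds × LR
               = 4.74 × 6.56
               = 31.09

Step 2: Convert to probability
P(H₁|E) = Posterior odds / (1 + Posterior odds)
       = 31.09 / (1 + 31.09)
       = 31.09 / 32.09
       = 0.9688

The evidence increased P(H₁) from 0.8258 to 0.9688.


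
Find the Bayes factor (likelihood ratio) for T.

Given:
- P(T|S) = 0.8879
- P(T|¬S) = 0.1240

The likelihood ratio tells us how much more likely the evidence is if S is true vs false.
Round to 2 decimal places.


Likelihood Ratio (LR) = P(T|S) / P(T|¬S)

LR = 0.8879 / 0.1240
   = 7.16

The evidence is 7.16 times more likely if S is true than if S is false.
Since LR > 1, the evidence supports S over ¬S.


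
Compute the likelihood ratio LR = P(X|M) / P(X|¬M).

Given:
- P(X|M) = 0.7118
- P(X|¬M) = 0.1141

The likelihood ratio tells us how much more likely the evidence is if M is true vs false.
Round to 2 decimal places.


Likelihood Ratio (LR) = P(X|M) / P(X|¬M)

LR = 0.7118 / 0.1141
   = 6.24

The evidence is 6.24 times more likely if M is true than if M is false.
Since LR > 1, the evidence supports M over ¬M.


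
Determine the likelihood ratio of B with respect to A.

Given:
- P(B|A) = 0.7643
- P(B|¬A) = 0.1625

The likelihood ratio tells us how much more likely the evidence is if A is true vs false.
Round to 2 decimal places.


Likelihood Ratio (LR) = P(B|A) / P(B|¬A)

LR = 0.7643 / 0.1625
   = 4.70

The evidence is 4.70 times more likely if A is true than if A is false.
Since LR > 1, the evidence supports A over ¬A.


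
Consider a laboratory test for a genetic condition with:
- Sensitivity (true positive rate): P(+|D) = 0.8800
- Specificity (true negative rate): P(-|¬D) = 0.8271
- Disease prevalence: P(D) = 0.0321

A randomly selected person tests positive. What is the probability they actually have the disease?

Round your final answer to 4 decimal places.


Let D = has disease, + = positive test

Given:
- P(D) = 0.0321 (prevalence)
- P(+|D) = 0.8800 (sensitivity)
- P(-|¬D) = 0.8271 (specificity)
- P(+|¬D) = 0.1729 (false positive rate = 1 - specificity)

Step 1: Find P(+)
P(+) = P(+|D)P(D) + P(+|¬D)P(¬D)
     = 0.8800 × 0.0321 + 0.1729 × 0.9679
     = 0.02824800 + 0.16734991
     = 0.19559791

Step 2: Apply Bayes' theorem for P(D|+)
P(D|+) = P(+|D)P(D) / P(+)
       = 0.02824800 / 0.19559791
       = 0.1444


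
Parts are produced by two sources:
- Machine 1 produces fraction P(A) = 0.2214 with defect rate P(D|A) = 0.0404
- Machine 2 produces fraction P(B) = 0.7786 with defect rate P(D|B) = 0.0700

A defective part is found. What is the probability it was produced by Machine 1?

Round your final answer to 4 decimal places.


Let A = from Machine 1, D = defective

Given:
- P(A) = 0.2214, P(B) = 0.7786
- P(D|A) = 0.0404, P(D|B) = 0.0700

Step 1: Find P(D)
P(D) = P(D|A)P(A) + P(D|B)P(B)
     = 0.0404 × 0.2214 + 0.0700 × 0.7786
     = 0.00894456 + 0.05450200
     = 0.06344656

Step 2: Apply Bayes' theorem
P(A|D) = P(D|A)P(A) / P(D)
       = 0.00894456 / 0.06344656
       = 0.1410


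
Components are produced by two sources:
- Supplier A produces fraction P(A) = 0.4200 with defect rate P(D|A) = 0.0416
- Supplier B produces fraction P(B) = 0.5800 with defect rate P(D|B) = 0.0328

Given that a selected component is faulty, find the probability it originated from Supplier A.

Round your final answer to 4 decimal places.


Let A = from Supplier A, D = faulty

Given:
- P(A) = 0.4200, P(B) = 0.5800
- P(D|A) = 0.0416, P(D|B) = 0.0328

Step 1: Find P(D)
P(D) = P(D|A)P(A) + P(D|B)P(B)
     = 0.0416 × 0.4200 + 0.0328 × 0.5800
     = 0.01747200 + 0.01902400
     = 0.03649600

Step 2: Apply Bayes' theorem
P(A|D) = P(D|A)P(A) / P(D)
       = 0.01747200 / 0.03649600
       = 0.4787


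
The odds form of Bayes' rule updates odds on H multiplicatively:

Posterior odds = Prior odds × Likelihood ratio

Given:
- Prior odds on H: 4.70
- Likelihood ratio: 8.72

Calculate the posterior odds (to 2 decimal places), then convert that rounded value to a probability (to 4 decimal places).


Step 1: Calculate posterior odds
Posterior odds = Prior odds × LR
               = 4.70 × 8.72
               = 40.98

Step 2: Convert to probability
P(H|E) = Posterior odds / (1 + Posterior odds)
       = 40.98 / (1 + 40.98)
       = 40.98 / 41.98
       = 0.9762

The evidence increased P(H) from 0.8246 to 0.9762.


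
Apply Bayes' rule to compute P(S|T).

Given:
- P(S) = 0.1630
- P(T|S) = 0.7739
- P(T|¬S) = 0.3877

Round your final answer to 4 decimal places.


Bayes' theorem: P(S|T) = P(T|S) × P(S) / P(T)

Step 1: Calculate P(T) using law of total probability
P(T) = P(T|S)P(S) + P(T|¬S)P(¬S)
     = 0.7739 × 0.1630 + 0.3877 × 0.8370
     = 0.12614570 + 0.32450490
     = 0.45065060

Step 2: Apply Bayes' theorem
P(S|T) = P(T|S) × P(S) / P(T)
       = 0.12614570 / 0.45065060
       = 0.2799


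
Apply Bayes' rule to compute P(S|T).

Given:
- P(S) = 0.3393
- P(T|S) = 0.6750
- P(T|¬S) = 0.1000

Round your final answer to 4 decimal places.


Bayes' theorem: P(S|T) = P(T|S) × P(S) / P(T)

Step 1: Calculate P(T) using law of total probability
P(T) = P(T|S)P(S) + P(T|¬S)P(¬S)
     = 0.6750 × 0.3393 + 0.1000 × 0.6607
     = 0.22902750 + 0.06607000
     = 0.29509750

Step 2: Apply Bayes' theorem
P(S|T) = P(T|S) × P(S) / P(T)
       = 0.22902750 / 0.29509750
       = 0.7761


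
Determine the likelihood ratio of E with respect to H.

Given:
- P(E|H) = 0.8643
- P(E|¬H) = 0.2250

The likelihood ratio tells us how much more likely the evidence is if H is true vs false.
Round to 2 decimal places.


Likelihood Ratio (LR) = P(E|H) / P(E|¬H)

LR = 0.8643 / 0.2250
   = 3.84

The evidence is 3.84 times more likely if H is true than if H is false.
Since LR > 1, the evidence supports H over ¬H.


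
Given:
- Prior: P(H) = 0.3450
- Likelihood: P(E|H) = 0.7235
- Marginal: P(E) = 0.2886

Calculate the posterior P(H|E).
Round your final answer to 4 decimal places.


Using Bayes' theorem:

P(H|E) = P(E|H) × P(H) / P(E)
       = 0.7235 × 0.3450 / 0.2886
       = 0.24960750 / 0.2886
       = 0.8649

The evidence strengthens our belief in H.
Prior: 0.3450 → Posterior: 0.8649


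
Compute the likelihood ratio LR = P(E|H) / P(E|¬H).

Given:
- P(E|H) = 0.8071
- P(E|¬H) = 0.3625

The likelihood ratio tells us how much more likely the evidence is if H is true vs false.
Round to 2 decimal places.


Likelihood Ratio (LR) = P(E|H) / P(E|¬H)

LR = 0.8071 / 0.3625
   = 2.23

The evidence is 2.23 times more likely if H is true than if H is false.
Since LR > 1, the evidence supports H over ¬H.


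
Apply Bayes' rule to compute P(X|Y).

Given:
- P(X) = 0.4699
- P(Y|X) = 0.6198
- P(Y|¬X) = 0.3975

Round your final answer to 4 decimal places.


Bayes' theorem: P(X|Y) = P(Y|X) × P(X) / P(Y)

Step 1: Calculate P(Y) using law of total probability
P(Y) = P(Y|X)P(X) + P(Y|¬X)P(¬X)
     = 0.6198 × 0.4699 + 0.3975 × 0.5301
     = 0.29124402 + 0.21071475
     = 0.50195877

Step 2: Apply Bayes' theorem
P(X|Y) = P(Y|X) × P(X) / P(Y)
       = 0.29124402 / 0.50195877
       = 0.5802


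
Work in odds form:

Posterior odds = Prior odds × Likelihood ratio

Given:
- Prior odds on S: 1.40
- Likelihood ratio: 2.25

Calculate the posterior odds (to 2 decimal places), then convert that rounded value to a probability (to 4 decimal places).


Step 1: Calculate posterior odds
Posterior odds = Prior odds × LR
               = 1.40 × 2.25
               = 3.15

Step 2: Convert to probability
P(S|E) = Posterior odds / (1 + Posterior odds)
       = 3.15 / (1 + 3.15)
       = 3.15 / 4.15
       = 0.7590

The evidence increased P(S) from 0.5833 to 0.7590.


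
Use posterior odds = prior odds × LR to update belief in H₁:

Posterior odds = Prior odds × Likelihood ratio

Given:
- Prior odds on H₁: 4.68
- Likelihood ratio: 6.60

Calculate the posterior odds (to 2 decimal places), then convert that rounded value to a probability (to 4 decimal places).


Step 1: Calculate posterior odds
Posterior odds = Prior odds × LR
               = 4.68 × 6.60
               = 30.89

Step 2: Convert to probability
P(H₁|E) = Posterior odds / (1 + Posterior odds)
       = 30.89 / (1 + 30.89)
       = 30.89 / 31.89
       = 0.9686

The evidence increased P(H₁) from 0.8239 to 0.9686.


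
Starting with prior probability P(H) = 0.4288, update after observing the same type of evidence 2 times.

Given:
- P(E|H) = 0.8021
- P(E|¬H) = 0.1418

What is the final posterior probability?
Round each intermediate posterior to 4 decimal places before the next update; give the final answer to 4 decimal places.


Sequential Bayesian updating:

Initial prior: P(H) = 0.4288

Update 1:
  P(E) = 0.8021 × 0.4288 + 0.1418 × 0.5712 = 0.34394048 + 0.08099616 = 0.42493664
  P(H|E) = 0.34394048 / 0.42493664 = 0.8094

Update 2:
  P(E) = 0.8021 × 0.8094 + 0.1418 × 0.1906 = 0.64921974 + 0.02702708 = 0.67624682
  P(H|E) = 0.64921974 / 0.67624682 = 0.9600

Final posterior: 0.9600


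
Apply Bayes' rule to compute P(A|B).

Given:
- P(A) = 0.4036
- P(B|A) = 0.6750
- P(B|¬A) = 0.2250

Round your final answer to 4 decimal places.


Bayes' theorem: P(A|B) = P(B|A) × P(A) / P(B)

Step 1: Calculate P(B) using law of total probability
P(B) = P(B|A)P(A) + P(B|¬A)P(¬A)
     = 0.6750 × 0.4036 + 0.2250 × 0.5964
     = 0.27243000 + 0.13419000
     = 0.40662000

Step 2: Apply Bayes' theorem
P(A|B) = P(B|A) × P(A) / P(B)
       = 0.27243000 / 0.40662000
       = 0.6700


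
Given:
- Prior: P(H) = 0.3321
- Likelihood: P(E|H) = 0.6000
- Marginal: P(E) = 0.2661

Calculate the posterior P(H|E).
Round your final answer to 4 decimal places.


Using Bayes' theorem:

P(H|E) = P(E|H) × P(H) / P(E)
       = 0.6000 × 0.3321 / 0.2661
       = 0.19926000 / 0.2661
       = 0.7488

The evidence strengthens our belief in H.
Prior: 0.3321 → Posterior: 0.7488


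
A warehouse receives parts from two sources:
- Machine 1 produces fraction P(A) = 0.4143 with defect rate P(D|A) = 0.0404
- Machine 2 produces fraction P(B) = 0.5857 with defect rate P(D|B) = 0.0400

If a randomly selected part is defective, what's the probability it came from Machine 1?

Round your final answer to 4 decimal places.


Let A = from Machine 1, D = defective

Given:
- P(A) = 0.4143, P(B) = 0.5857
- P(D|A) = 0.0404, P(D|B) = 0.0400

Step 1: Find P(D)
P(D) = P(D|A)P(A) + P(D|B)P(B)
     = 0.0404 × 0.4143 + 0.0400 × 0.5857
     = 0.01673772 + 0.02342800
     = 0.04016572

Step 2: Apply Bayes' theorem
P(A|D) = P(D|A)P(A) / P(D)
       = 0.01673772 / 0.04016572
       = 0.4167
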